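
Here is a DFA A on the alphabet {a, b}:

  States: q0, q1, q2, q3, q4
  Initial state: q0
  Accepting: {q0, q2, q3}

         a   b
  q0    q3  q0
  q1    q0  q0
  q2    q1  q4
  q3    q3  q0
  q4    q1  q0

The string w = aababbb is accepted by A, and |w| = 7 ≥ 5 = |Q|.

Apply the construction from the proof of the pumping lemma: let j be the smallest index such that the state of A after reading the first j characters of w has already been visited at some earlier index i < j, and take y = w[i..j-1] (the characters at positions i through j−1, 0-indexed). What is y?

State sequence: q0 -a-> q3 -a-> q3 -b-> q0 -a-> q3 -b-> q0 -b-> q0 -b-> q0
First repeat at step 2: q3 was already visited.

So i = 1, j = 2, giving x = w[0:1] = a, y = w[1:2] = a, z = w[2:7] = babbb.
Check: |xy| = 2 ≤ 5 and |y| = 1 ≥ 1. Reading y takes A from q3 back to q3, so every xyⁱz is accepted.
With |Q| = 5, pigeonhole forces a state repeat no later than step 5; the substring read between the first and second visits to that state can be pumped.

a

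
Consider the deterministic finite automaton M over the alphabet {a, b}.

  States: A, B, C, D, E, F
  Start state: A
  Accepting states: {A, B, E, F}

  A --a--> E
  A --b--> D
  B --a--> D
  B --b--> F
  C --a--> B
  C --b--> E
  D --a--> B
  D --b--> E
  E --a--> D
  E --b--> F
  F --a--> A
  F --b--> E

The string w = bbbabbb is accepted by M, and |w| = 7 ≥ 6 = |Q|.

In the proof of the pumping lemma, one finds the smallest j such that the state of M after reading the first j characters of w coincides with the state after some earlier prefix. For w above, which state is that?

Run of M on w = b b b a b b b:
  step 0: A  (start)
  step 1: D  (read b: A→D)
  step 2: E  (read b: D→E)
  step 3: F  (read b: E→F)
  step 4: A  (read a: F→A)   ← first repeat (A seen earlier)
  step 5: D  (read b: A→D)
  step 6: E  (read b: D→E)
  step 7: F  (read b: E→F)

The earliest repeat is at step j = 4: M is in A, which it already visited at step i = 0.

A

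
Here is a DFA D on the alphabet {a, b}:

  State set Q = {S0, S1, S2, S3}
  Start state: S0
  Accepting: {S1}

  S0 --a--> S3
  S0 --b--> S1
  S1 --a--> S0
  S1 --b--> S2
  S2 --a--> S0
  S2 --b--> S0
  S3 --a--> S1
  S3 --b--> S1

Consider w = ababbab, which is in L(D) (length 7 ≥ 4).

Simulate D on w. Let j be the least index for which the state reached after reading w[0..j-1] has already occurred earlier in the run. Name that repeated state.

Run of D on w = a b a b b a b:
  step 0: S0  (start)
  step 1: S3  (read a: S0→S3)
  step 2: S1  (read b: S3→S1)
  step 3: S0  (read a: S1→S0)   ← first repeat (S0 seen earlier)
  step 4: S1  (read b: S0→S1)
  step 5: S2  (read b: S1→S2)
  step 6: S0  (read a: S2→S0)
  step 7: S1  (read b: S0→S1)

The earliest repeat is at step j = 3: D is in S0, which it already visited at step i = 0.
The DFA has 4 states, so the proof of the pumping lemma guarantees a repeated state among the first 4+1 visited; the segment between the two visits is the pumpable y.

S0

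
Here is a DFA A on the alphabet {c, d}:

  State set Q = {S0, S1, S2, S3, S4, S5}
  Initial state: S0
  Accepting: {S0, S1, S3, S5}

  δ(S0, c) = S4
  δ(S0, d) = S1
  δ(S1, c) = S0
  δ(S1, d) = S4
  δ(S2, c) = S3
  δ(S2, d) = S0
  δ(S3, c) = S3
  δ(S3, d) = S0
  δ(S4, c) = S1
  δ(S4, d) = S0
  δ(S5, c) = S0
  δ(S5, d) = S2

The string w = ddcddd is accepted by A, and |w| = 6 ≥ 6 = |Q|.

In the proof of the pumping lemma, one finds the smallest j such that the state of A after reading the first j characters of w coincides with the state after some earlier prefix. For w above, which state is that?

Run of A on w = d d c d d d:
  step 0: S0  (start)
  step 1: S1  (read d: S0→S1)
  step 2: S4  (read d: S1→S4)
  step 3: S1  (read c: S4→S1)   ← first repeat (S1 seen earlier)
  step 4: S4  (read d: S1→S4)
  step 5: S0  (read d: S4→S0)
  step 6: S1  (read d: S0→S1)

The earliest repeat is at step j = 3: A is in S1, which it already visited at step i = 1.
With |Q| = 6, pigeonhole forces a state repeat no later than step 6; the substring read between the first and second visits to that state can be pumped.

S1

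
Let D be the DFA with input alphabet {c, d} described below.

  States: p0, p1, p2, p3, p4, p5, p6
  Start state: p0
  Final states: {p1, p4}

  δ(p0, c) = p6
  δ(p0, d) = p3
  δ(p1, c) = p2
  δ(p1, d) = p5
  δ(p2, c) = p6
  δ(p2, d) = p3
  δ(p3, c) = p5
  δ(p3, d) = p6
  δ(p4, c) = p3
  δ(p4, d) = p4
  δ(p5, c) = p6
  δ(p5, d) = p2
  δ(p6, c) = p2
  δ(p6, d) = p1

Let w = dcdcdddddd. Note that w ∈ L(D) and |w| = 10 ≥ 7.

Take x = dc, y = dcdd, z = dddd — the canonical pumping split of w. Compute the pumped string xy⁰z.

xy⁰z = xz = dc·dddd = dcdddd.
Reading y = dcdd takes D from p5 back to p5, so after x the machine is still in p5, and z then leads to the accepting state p1. Hence dcdddd ∈ L(D).

dcdddd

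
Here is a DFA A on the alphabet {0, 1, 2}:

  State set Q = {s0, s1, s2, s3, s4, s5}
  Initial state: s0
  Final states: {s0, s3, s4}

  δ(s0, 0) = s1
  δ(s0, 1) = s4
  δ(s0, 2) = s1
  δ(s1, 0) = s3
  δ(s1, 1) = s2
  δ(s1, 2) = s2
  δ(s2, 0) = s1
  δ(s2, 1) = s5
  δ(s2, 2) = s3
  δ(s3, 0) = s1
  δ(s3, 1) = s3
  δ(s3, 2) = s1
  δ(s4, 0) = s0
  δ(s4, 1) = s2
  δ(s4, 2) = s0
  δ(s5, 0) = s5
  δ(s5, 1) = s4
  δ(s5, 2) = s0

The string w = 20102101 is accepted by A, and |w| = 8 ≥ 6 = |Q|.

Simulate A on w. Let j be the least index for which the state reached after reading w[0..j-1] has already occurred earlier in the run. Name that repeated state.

State sequence: s0 -2-> s1 -0-> s3 -1-> s3 -0-> s1 -2-> s2 -1-> s5 -0-> s5 -1-> s4
First repeat at step 3: s3 was already visited.

The earliest repeat is at step j = 3: A is in s3, which it already visited at step i = 2.
The DFA has 6 states, so the proof of the pumping lemma guarantees a repeated state among the first 6+1 visited; the segment between the two visits is the pumpable y.

s3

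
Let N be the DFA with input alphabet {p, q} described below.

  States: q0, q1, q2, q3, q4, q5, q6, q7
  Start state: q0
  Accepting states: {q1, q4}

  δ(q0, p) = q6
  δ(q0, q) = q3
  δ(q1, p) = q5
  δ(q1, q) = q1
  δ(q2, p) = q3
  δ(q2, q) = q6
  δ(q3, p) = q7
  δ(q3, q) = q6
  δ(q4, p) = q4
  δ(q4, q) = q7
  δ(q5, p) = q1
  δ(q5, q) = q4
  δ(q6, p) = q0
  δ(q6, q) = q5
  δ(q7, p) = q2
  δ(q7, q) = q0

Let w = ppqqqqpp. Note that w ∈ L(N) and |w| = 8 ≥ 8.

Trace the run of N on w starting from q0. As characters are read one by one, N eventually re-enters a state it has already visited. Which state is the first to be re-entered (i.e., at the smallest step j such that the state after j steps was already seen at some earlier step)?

State sequence: q0 -p-> q6 -p-> q0 -q-> q3 -q-> q6 -q-> q5 -q-> q4 -p-> q4 -p-> q4
First repeat at step 2: q0 was already visited.

The earliest repeat is at step j = 2: N is in q0, which it already visited at step i = 0.

q0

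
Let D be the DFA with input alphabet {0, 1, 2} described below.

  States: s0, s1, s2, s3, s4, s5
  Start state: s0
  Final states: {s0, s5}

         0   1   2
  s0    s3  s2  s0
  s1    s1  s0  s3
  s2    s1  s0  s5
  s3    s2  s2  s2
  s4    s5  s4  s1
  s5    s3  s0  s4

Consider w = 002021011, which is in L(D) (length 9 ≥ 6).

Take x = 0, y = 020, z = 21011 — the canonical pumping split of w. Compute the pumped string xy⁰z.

021011

xy⁰z = xz = 0·21011 = 021011.
Reading y = 020 takes D from s3 back to s3, so after x the machine is still in s3, and z then leads to the accepting state s0. Hence 021011 ∈ L(D).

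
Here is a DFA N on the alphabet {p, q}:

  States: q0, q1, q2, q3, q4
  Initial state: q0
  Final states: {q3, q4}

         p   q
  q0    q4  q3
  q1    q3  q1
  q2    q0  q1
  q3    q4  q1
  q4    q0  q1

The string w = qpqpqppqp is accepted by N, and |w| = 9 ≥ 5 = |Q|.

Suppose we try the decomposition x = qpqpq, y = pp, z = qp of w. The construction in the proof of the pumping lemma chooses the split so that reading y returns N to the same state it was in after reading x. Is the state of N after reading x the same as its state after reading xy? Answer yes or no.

State sequence: q0 -q-> q3 -p-> q4 -q-> q1 -p-> q3 -q-> q1 -p-> q3 -p-> q4

After x (step 5): q1. After xy (step 7): q4.
They differ (q1 ≠ q4), so y is not a cycle from the state after x; this split is not the one the pumping-lemma construction produces, and pumping y need not keep the string in L(N).

no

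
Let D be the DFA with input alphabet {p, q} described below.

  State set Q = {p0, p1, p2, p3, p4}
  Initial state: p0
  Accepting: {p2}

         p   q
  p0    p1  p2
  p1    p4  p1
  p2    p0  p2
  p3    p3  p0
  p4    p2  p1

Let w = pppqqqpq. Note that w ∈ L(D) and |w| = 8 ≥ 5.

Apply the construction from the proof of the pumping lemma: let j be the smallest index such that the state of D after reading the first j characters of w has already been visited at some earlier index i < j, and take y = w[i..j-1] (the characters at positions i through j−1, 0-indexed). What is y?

q

State sequence: p0 -p-> p1 -p-> p4 -p-> p2 -q-> p2 -q-> p2 -q-> p2 -p-> p0 -q-> p2
First repeat at step 4: p2 was already visited.

So i = 3, j = 4, giving x = w[0:3] = ppp, y = w[3:4] = q, z = w[4:8] = qqpq.
Check: |xy| = 4 ≤ 5 and |y| = 1 ≥ 1. Reading y takes D from p2 back to p2, so every xyⁱz is accepted.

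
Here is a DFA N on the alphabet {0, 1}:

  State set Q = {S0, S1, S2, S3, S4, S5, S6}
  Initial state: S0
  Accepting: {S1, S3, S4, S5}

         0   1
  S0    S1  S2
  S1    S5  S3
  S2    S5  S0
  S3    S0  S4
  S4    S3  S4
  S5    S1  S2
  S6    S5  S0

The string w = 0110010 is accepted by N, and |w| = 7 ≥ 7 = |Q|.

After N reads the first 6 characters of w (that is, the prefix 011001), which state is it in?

Run of N on the first 6 characters of w = 0 1 1 0 0 1:
  step 0: S0  (start)
  step 1: S1  (read 0: S0→S1)
  step 2: S3  (read 1: S1→S3)
  step 3: S4  (read 1: S3→S4)
  step 4: S3  (read 0: S4→S3)
  step 5: S0  (read 0: S3→S0)
  step 6: S2  (read 1: S0→S2)

After reading 6 characters, N is in state S2.

S2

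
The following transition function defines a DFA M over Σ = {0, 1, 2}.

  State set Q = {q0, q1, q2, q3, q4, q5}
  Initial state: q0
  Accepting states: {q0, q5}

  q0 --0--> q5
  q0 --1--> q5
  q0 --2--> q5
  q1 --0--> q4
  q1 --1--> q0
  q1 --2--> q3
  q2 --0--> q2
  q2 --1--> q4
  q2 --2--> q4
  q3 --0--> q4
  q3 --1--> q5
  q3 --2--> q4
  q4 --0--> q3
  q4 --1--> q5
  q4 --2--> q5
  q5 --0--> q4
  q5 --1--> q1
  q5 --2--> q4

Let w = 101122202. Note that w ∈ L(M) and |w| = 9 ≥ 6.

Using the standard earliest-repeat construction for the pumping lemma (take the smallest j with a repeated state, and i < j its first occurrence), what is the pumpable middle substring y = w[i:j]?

State sequence: q0 -1-> q5 -0-> q4 -1-> q5 -1-> q1 -2-> q3 -2-> q4 -2-> q5 -0-> q4 -2-> q5
First repeat at step 3: q5 was already visited.

So i = 1, j = 3, giving x = w[0:1] = 1, y = w[1:3] = 01, z = w[3:9] = 122202.
Check: |xy| = 3 ≤ 6 and |y| = 2 ≥ 1. Reading y takes M from q5 back to q5, so every xyⁱz is accepted.
Pumping length from the standard proof: p = 6 (the number of states). The repeated state found above gives |xy| = j ≤ 6 and |y| = j − i ≥ 1.

01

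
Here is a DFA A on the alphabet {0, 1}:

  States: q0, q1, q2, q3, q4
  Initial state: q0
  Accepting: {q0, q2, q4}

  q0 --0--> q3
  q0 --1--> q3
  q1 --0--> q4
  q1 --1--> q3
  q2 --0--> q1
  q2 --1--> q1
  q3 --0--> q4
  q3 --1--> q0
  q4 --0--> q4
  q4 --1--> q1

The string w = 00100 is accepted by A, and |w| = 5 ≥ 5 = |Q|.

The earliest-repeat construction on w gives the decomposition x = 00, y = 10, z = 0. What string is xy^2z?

xy^2z = 00·10·10·0 = 0010100.
Reading y = 10 takes A from q4 back to q4, so after x·y·y the machine is still in q4, and z then leads to the accepting state q4. Hence 0010100 ∈ L(A).

0010100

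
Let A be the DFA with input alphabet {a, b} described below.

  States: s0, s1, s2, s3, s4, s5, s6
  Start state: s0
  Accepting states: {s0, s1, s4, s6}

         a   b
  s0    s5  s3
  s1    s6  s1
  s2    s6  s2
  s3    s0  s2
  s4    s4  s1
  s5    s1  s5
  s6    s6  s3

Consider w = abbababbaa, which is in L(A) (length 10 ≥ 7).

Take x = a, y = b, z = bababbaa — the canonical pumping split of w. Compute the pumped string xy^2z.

xy^2z = a·b·b·bababbaa = abbbababbaa.
Reading y = b takes A from s5 back to s5, so after x·y·y the machine is still in s5, and z then leads to the accepting state s6. Hence abbbababbaa ∈ L(A).

abbbababbaa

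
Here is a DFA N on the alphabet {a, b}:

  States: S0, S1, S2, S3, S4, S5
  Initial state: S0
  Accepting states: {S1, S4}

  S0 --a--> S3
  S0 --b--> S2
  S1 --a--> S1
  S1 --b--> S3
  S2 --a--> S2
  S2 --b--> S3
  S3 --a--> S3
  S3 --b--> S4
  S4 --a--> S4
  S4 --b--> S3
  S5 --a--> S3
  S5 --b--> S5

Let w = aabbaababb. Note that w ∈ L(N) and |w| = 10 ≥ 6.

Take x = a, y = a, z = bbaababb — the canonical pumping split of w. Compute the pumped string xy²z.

xy^2z = a·a·a·bbaababb = aaabbaababb.
Reading y = a takes N from S3 back to S3, so after x·y·y the machine is still in S3, and z then leads to the accepting state S4. Hence aaabbaababb ∈ L(N).

aaabbaababb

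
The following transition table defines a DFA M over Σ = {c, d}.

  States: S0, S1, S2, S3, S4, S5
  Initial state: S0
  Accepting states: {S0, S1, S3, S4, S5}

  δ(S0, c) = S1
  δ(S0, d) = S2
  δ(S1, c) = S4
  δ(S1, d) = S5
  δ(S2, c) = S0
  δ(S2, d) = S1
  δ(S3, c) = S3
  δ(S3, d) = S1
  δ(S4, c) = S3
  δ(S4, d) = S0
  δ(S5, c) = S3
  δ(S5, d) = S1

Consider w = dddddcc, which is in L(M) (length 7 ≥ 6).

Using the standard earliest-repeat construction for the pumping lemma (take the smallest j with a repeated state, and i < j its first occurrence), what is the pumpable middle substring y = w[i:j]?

dd

State sequence: S0 -d-> S2 -d-> S1 -d-> S5 -d-> S1 -d-> S5 -c-> S3 -c-> S3
First repeat at step 4: S1 was already visited.

So i = 2, j = 4, giving x = w[0:2] = dd, y = w[2:4] = dd, z = w[4:7] = dcc.
Check: |xy| = 4 ≤ 6 and |y| = 2 ≥ 1. Reading y takes M from S1 back to S1, so every xyⁱz is accepted.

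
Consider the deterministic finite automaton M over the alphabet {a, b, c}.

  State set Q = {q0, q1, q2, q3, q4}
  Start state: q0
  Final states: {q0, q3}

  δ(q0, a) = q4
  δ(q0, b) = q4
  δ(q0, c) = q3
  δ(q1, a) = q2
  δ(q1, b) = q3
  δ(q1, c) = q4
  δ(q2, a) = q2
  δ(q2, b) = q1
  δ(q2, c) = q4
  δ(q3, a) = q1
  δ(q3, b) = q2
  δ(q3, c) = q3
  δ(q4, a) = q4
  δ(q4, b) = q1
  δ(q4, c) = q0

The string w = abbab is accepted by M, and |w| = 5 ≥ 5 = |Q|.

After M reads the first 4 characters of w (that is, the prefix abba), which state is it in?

q1

State sequence: q0 -a-> q4 -b-> q1 -b-> q3 -a-> q1

After reading 4 characters, M is in state q1.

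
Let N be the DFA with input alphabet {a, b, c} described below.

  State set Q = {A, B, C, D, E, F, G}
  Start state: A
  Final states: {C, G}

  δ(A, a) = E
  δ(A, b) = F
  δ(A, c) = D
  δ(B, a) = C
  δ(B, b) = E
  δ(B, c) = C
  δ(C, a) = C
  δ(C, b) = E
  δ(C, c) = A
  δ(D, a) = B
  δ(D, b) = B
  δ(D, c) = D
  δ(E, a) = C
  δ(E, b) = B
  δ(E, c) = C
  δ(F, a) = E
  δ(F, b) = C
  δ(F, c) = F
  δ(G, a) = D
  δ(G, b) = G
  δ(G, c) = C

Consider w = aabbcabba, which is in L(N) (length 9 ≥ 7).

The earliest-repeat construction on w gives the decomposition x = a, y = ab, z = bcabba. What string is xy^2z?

aababbcabba

xy^2z = a·ab·ab·bcabba = aababbcabba.
Reading y = ab takes N from E back to E, so after x·y·y the machine is still in E, and z then leads to the accepting state C. Hence aababbcabba ∈ L(N).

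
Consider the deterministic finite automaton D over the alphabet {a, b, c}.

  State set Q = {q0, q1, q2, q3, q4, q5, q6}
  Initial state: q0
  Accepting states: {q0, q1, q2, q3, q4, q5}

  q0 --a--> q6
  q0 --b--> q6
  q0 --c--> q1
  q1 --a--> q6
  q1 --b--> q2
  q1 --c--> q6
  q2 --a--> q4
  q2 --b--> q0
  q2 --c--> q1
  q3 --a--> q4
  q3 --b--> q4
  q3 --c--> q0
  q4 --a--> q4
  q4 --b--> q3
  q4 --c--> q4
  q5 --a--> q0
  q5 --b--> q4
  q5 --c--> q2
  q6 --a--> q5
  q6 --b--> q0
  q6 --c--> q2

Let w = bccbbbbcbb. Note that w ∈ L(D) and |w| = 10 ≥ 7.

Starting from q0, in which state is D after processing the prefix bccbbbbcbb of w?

State sequence: q0 -b-> q6 -c-> q2 -c-> q1 -b-> q2 -b-> q0 -b-> q6 -b-> q0 -c-> q1 -b-> q2 -b-> q0

After reading 10 characters, D is in state q0.

q0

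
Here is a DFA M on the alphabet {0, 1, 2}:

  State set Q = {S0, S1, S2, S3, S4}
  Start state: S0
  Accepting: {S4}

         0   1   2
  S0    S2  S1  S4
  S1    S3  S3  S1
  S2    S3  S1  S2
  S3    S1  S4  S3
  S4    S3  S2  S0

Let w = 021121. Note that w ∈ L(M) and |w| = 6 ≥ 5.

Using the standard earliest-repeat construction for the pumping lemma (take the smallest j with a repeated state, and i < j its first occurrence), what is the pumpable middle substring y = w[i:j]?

Run of M on w = 0 2 1 1 2 1:
  step 0: S0  (start)
  step 1: S2  (read 0: S0→S2)
  step 2: S2  (read 2: S2→S2)   ← first repeat (S2 seen earlier)
  step 3: S1  (read 1: S2→S1)
  step 4: S3  (read 1: S1→S3)
  step 5: S3  (read 2: S3→S3)
  step 6: S4  (read 1: S3→S4)

So i = 1, j = 2, giving x = w[0:1] = 0, y = w[1:2] = 2, z = w[2:6] = 1121.
Check: |xy| = 2 ≤ 5 and |y| = 1 ≥ 1. Reading y takes M from S2 back to S2, so every xyⁱz is accepted.
The DFA has 5 states, so the proof of the pumping lemma guarantees a repeated state among the first 5+1 visited; the segment between the two visits is the pumpable y.

2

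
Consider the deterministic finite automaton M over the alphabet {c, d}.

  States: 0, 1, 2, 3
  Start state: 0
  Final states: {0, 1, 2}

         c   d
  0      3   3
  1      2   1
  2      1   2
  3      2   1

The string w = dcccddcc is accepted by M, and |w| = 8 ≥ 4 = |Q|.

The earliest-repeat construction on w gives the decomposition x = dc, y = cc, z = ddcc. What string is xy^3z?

xy^3z = dc·cc·cc·cc·ddcc = dcccccccddcc.
Reading y = cc takes M from 2 back to 2, so after x·y·y·y the machine is still in 2, and z then leads to the accepting state 2. Hence dcccccccddcc ∈ L(M).

dcccccccddcc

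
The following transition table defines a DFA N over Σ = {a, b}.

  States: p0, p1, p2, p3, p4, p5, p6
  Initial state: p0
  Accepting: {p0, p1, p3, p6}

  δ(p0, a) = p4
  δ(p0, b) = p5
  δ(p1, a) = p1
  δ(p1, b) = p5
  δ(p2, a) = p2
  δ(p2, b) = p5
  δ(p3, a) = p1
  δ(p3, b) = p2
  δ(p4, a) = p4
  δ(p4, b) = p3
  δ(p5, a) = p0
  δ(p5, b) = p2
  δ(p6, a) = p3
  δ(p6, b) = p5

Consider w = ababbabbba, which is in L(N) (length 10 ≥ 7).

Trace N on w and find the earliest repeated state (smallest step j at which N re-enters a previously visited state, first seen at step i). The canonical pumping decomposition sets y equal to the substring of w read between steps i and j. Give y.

a

Run of N on w = a b a b b a b b b a:
  step 0: p0  (start)
  step 1: p4  (read a: p0→p4)
  step 2: p3  (read b: p4→p3)
  step 3: p1  (read a: p3→p1)
  step 4: p5  (read b: p1→p5)
  step 5: p2  (read b: p5→p2)
  step 6: p2  (read a: p2→p2)   ← first repeat (p2 seen earlier)
  step 7: p5  (read b: p2→p5)
  step 8: p2  (read b: p5→p2)
  step 9: p5  (read b: p2→p5)
  step 10: p0  (read a: p5→p0)

So i = 5, j = 6, giving x = w[0:5] = ababb, y = w[5:6] = a, z = w[6:10] = bbba.
Check: |xy| = 6 ≤ 7 and |y| = 1 ≥ 1. Reading y takes N from p2 back to p2, so every xyⁱz is accepted.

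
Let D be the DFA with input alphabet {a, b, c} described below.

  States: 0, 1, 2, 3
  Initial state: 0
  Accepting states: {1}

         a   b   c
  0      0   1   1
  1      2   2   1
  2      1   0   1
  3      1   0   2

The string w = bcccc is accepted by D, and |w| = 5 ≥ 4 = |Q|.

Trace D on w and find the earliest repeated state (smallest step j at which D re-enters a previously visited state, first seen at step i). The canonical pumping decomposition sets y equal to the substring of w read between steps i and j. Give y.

c

Run of D on w = b c c c c:
  step 0: 0  (start)
  step 1: 1  (read b: 0→1)
  step 2: 1  (read c: 1→1)   ← first repeat (1 seen earlier)
  step 3: 1  (read c: 1→1)
  step 4: 1  (read c: 1→1)
  step 5: 1  (read c: 1→1)

So i = 1, j = 2, giving x = w[0:1] = b, y = w[1:2] = c, z = w[2:5] = ccc.
Check: |xy| = 2 ≤ 4 and |y| = 1 ≥ 1. Reading y takes D from 1 back to 1, so every xyⁱz is accepted.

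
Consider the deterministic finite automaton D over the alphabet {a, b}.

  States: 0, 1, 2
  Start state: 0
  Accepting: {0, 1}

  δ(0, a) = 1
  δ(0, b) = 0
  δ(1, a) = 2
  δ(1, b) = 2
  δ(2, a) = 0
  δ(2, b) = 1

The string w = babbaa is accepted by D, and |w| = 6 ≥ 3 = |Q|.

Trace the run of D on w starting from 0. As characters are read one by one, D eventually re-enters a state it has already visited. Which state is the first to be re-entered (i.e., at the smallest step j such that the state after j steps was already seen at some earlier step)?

0

Run of D on w = b a b b a a:
  step 0: 0  (start)
  step 1: 0  (read b: 0→0)   ← first repeat (0 seen earlier)
  step 2: 1  (read a: 0→1)
  step 3: 2  (read b: 1→2)
  step 4: 1  (read b: 2→1)
  step 5: 2  (read a: 1→2)
  step 6: 0  (read a: 2→0)

The earliest repeat is at step j = 1: D is in 0, which it already visited at step i = 0.
With |Q| = 3, pigeonhole forces a state repeat no later than step 3; the substring read between the first and second visits to that state can be pumped.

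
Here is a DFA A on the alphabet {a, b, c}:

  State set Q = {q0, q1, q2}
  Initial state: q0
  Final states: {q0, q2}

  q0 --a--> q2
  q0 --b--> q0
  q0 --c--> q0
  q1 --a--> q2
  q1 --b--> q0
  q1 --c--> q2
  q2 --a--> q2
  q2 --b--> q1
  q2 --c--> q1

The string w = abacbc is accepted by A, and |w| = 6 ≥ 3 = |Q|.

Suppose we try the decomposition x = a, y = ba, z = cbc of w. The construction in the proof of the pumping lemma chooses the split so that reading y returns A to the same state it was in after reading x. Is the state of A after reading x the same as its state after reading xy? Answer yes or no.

State sequence: q0 -a-> q2 -b-> q1 -a-> q2

After x (step 1): q2. After xy (step 3): q2.
They match, so y = ba drives A around a cycle from q2 back to itself; pumping y any number of times keeps A in q2 before reading z, and xyⁱz ∈ L(A) for every i ≥ 0.

yes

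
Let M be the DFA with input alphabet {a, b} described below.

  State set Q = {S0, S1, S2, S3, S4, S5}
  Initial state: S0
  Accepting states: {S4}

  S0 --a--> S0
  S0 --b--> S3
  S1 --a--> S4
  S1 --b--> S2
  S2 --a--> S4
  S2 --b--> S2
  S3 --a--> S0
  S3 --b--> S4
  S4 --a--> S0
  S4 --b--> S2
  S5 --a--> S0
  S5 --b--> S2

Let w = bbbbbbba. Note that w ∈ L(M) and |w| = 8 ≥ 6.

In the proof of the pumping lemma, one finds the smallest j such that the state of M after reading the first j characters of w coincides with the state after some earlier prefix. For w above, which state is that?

State sequence: S0 -b-> S3 -b-> S4 -b-> S2 -b-> S2 -b-> S2 -b-> S2 -b-> S2 -a-> S4
First repeat at step 4: S2 was already visited.

The earliest repeat is at step j = 4: M is in S2, which it already visited at step i = 3.
The DFA has 6 states, so the proof of the pumping lemma guarantees a repeated state among the first 6+1 visited; the segment between the two visits is the pumpable y.

S2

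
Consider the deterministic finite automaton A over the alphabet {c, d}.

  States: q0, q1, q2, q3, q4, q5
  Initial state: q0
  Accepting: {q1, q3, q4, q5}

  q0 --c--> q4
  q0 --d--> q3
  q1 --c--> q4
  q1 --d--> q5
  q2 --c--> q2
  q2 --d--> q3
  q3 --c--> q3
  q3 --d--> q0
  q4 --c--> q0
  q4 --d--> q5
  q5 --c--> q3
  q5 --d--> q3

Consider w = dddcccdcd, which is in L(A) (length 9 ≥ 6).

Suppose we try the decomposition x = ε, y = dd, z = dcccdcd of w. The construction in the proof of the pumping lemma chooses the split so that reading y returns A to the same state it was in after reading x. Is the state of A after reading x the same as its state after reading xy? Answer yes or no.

Run of A on the first 2 characters of w = d d:
  step 0: q0  (start)
  step 1: q3  (read d: q0→q3)
  step 2: q0  (read d: q3→q0)

After x (step 0): q0. After xy (step 2): q0.
They match, so y = dd drives A around a cycle from q0 back to itself; pumping y any number of times keeps A in q0 before reading z, and xyⁱz ∈ L(A) for every i ≥ 0.

yes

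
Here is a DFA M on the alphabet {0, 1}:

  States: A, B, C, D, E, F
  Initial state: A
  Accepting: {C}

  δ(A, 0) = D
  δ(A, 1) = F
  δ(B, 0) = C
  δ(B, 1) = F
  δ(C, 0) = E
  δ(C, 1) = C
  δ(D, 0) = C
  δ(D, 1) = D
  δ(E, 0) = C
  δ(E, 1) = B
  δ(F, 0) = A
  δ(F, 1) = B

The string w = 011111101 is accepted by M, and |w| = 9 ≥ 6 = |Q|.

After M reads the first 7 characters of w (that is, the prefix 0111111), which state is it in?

State sequence: A -0-> D -1-> D -1-> D -1-> D -1-> D -1-> D -1-> D

After reading 7 characters, M is in state D.

D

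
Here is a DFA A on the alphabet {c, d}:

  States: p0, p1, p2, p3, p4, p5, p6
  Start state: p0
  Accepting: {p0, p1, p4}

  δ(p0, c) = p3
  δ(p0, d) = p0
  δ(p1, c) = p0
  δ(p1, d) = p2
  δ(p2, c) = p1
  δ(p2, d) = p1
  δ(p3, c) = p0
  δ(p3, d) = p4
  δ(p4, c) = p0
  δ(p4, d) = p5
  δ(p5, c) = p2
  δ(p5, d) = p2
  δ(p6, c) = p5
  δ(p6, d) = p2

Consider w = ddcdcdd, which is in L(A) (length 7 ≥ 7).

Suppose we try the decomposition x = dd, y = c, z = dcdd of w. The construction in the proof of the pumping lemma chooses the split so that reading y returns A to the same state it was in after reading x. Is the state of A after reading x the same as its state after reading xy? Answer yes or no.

no

State sequence: p0 -d-> p0 -d-> p0 -c-> p3

After x (step 2): p0. After xy (step 3): p3.
They differ (p0 ≠ p3), so y is not a cycle from the state after x; this split is not the one the pumping-lemma construction produces, and pumping y need not keep the string in L(A).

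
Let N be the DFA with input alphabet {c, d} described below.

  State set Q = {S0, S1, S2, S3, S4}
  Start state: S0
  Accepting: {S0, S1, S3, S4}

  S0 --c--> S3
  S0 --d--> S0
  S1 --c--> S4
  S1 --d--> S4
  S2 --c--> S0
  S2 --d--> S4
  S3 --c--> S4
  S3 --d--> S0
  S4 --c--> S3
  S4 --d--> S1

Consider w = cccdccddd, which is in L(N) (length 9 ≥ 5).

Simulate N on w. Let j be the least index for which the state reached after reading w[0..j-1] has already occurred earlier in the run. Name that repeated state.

Run of N on w = c c c d c c d d d:
  step 0: S0  (start)
  step 1: S3  (read c: S0→S3)
  step 2: S4  (read c: S3→S4)
  step 3: S3  (read c: S4→S3)   ← first repeat (S3 seen earlier)
  step 4: S0  (read d: S3→S0)
  step 5: S3  (read c: S0→S3)
  step 6: S4  (read c: S3→S4)
  step 7: S1  (read d: S4→S1)
  step 8: S4  (read d: S1→S4)
  step 9: S1  (read d: S4→S1)

The earliest repeat is at step j = 3: N is in S3, which it already visited at step i = 1.
Since N has 5 states, any run of length ≥ 5 visits 5+1 states, so by pigeonhole some state repeats within the first 5 steps — that repeat gives the pumpable loop.

S3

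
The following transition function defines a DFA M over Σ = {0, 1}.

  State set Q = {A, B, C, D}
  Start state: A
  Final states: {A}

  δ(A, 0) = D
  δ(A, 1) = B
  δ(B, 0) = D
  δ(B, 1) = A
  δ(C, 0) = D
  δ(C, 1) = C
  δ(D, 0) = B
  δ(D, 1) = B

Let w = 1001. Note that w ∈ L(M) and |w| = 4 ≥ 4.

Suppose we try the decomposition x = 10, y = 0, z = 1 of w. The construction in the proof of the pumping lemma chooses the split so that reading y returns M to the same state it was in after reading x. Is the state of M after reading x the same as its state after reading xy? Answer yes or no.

Run of M on the first 3 characters of w = 1 0 0:
  step 0: A  (start)
  step 1: B  (read 1: A→B)
  step 2: D  (read 0: B→D)
  step 3: B  (read 0: D→B)

After x (step 2): D. After xy (step 3): B.
They differ (D ≠ B), so y is not a cycle from the state after x; this split is not the one the pumping-lemma construction produces, and pumping y need not keep the string in L(M).

no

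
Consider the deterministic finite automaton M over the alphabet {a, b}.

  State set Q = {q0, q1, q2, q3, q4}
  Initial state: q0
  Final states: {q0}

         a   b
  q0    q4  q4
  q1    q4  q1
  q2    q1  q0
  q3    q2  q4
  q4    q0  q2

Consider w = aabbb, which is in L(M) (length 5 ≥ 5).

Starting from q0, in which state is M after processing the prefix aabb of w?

State sequence: q0 -a-> q4 -a-> q0 -b-> q4 -b-> q2

After reading 4 characters, M is in state q2.

q2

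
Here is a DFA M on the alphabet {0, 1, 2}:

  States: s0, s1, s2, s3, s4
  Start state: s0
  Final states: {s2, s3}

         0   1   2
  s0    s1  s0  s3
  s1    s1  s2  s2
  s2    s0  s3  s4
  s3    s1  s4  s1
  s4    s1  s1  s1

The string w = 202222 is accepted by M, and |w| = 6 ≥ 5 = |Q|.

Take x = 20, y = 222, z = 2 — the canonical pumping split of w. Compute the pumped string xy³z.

202222222222

xy^3z = 20·222·222·222·2 = 202222222222.
Reading y = 222 takes M from s1 back to s1, so after x·y·y·y the machine is still in s1, and z then leads to the accepting state s2. Hence 202222222222 ∈ L(M).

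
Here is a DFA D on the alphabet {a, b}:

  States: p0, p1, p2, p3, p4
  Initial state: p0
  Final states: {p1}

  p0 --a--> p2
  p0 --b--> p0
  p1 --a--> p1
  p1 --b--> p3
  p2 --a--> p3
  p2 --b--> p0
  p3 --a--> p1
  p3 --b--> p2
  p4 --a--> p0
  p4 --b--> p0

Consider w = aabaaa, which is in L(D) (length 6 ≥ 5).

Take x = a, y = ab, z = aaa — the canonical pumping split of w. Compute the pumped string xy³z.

xy^3z = a·ab·ab·ab·aaa = aabababaaa.
Reading y = ab takes D from p2 back to p2, so after x·y·y·y the machine is still in p2, and z then leads to the accepting state p1. Hence aabababaaa ∈ L(D).

aabababaaa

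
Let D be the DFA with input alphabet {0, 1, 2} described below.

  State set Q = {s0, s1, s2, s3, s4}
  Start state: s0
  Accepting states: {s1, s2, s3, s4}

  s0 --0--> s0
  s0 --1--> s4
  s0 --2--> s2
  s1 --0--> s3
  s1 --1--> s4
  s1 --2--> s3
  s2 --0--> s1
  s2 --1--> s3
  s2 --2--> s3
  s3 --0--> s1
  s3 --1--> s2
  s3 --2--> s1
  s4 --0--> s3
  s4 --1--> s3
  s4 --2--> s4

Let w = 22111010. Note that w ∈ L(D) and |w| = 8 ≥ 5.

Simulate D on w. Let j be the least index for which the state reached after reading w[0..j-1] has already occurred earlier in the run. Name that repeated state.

s2

State sequence: s0 -2-> s2 -2-> s3 -1-> s2 -1-> s3 -1-> s2 -0-> s1 -1-> s4 -0-> s3
First repeat at step 3: s2 was already visited.

The earliest repeat is at step j = 3: D is in s2, which it already visited at step i = 1.
The DFA has 5 states, so the proof of the pumping lemma guarantees a repeated state among the first 5+1 visited; the segment between the two visits is the pumpable y.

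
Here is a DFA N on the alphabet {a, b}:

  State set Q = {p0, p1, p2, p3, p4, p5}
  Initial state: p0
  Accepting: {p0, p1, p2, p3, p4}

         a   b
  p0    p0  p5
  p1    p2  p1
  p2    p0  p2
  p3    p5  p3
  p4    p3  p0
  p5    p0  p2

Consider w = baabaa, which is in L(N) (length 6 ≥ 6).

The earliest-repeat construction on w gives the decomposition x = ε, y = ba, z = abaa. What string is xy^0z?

abaa

xy⁰z = xz = ε·abaa = abaa.
Reading y = ba takes N from p0 back to p0, so after x the machine is still in p0, and z then leads to the accepting state p0. Hence abaa ∈ L(N).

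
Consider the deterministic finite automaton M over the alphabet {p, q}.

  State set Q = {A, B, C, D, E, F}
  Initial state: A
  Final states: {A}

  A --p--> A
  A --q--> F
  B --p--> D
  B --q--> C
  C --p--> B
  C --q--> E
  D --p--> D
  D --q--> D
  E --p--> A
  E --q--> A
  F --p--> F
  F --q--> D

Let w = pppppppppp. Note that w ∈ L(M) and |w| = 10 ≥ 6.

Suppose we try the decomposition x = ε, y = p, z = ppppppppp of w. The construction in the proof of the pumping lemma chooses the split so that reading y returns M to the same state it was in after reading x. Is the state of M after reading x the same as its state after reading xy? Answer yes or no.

yes

Run of M on the first 1 characters of w = p:
  step 0: A  (start)
  step 1: A  (read p: A→A)

After x (step 0): A. After xy (step 1): A.
They match, so y = p drives M around a cycle from A back to itself; pumping y any number of times keeps M in A before reading z, and xyⁱz ∈ L(M) for every i ≥ 0.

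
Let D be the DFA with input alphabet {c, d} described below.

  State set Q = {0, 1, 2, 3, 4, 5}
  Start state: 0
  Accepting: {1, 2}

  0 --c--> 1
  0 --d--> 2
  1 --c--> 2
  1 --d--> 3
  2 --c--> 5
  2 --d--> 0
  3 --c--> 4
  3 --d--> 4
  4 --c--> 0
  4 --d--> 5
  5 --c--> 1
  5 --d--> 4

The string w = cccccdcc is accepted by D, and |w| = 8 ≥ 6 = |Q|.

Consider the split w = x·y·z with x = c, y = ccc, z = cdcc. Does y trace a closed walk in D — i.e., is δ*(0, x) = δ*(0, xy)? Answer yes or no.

yes

Run of D on the first 4 characters of w = c c c c:
  step 0: 0  (start)
  step 1: 1  (read c: 0→1)
  step 2: 2  (read c: 1→2)
  step 3: 5  (read c: 2→5)
  step 4: 1  (read c: 5→1)

After x (step 1): 1. After xy (step 4): 1.
They match, so y = ccc drives D around a cycle from 1 back to itself; pumping y any number of times keeps D in 1 before reading z, and xyⁱz ∈ L(D) for every i ≥ 0.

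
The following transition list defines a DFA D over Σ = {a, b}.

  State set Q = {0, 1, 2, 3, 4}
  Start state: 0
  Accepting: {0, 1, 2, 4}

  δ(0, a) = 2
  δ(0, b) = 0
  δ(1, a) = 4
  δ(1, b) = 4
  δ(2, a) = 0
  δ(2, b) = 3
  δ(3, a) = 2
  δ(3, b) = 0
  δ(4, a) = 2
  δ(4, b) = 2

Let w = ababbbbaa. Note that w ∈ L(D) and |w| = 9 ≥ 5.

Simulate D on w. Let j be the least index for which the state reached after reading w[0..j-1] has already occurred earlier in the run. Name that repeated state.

2

Run of D on w = a b a b b b b a a:
  step 0: 0  (start)
  step 1: 2  (read a: 0→2)
  step 2: 3  (read b: 2→3)
  step 3: 2  (read a: 3→2)   ← first repeat (2 seen earlier)
  step 4: 3  (read b: 2→3)
  step 5: 0  (read b: 3→0)
  step 6: 0  (read b: 0→0)
  step 7: 0  (read b: 0→0)
  step 8: 2  (read a: 0→2)
  step 9: 0  (read a: 2→0)

The earliest repeat is at step j = 3: D is in 2, which it already visited at step i = 1.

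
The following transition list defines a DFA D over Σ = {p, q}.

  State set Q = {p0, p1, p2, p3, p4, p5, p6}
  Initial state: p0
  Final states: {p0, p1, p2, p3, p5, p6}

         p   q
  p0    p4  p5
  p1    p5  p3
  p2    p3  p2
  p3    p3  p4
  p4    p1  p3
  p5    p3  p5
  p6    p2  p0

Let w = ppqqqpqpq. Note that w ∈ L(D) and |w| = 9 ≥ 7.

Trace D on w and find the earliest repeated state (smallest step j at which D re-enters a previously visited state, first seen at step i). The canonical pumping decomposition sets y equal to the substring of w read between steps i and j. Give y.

pqq

Run of D on w = p p q q q p q p q:
  step 0: p0  (start)
  step 1: p4  (read p: p0→p4)
  step 2: p1  (read p: p4→p1)
  step 3: p3  (read q: p1→p3)
  step 4: p4  (read q: p3→p4)   ← first repeat (p4 seen earlier)
  step 5: p3  (read q: p4→p3)
  step 6: p3  (read p: p3→p3)
  step 7: p4  (read q: p3→p4)
  step 8: p1  (read p: p4→p1)
  step 9: p3  (read q: p1→p3)

So i = 1, j = 4, giving x = w[0:1] = p, y = w[1:4] = pqq, z = w[4:9] = qpqpq.
Check: |xy| = 4 ≤ 7 and |y| = 3 ≥ 1. Reading y takes D from p4 back to p4, so every xyⁱz is accepted.
Pumping length from the standard proof: p = 7 (the number of states). The repeated state found above gives |xy| = j ≤ 7 and |y| = j − i ≥ 1.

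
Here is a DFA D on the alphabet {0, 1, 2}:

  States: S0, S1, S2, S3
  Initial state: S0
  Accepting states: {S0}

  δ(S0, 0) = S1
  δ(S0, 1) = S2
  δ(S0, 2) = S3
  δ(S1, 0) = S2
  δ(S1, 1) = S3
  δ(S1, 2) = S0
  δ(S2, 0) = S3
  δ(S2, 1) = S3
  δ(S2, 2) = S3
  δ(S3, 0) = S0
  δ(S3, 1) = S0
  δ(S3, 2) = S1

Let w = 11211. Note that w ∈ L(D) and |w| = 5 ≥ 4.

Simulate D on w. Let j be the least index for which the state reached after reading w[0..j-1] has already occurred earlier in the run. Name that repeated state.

State sequence: S0 -1-> S2 -1-> S3 -2-> S1 -1-> S3 -1-> S0
First repeat at step 4: S3 was already visited.

The earliest repeat is at step j = 4: D is in S3, which it already visited at step i = 2.
Since D has 4 states, any run of length ≥ 4 visits 4+1 states, so by pigeonhole some state repeats within the first 4 steps — that repeat gives the pumpable loop.

S3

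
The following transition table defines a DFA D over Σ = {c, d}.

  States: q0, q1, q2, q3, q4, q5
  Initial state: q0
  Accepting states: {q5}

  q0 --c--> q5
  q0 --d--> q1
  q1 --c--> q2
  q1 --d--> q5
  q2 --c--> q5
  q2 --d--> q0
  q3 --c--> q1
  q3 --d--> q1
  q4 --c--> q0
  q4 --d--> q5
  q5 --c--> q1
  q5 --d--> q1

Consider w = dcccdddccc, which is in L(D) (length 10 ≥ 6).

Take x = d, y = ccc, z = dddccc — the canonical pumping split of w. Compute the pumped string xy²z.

xy^2z = d·ccc·ccc·dddccc = dccccccdddccc.
Reading y = ccc takes D from q1 back to q1, so after x·y·y the machine is still in q1, and z then leads to the accepting state q5. Hence dccccccdddccc ∈ L(D).

dccccccdddccc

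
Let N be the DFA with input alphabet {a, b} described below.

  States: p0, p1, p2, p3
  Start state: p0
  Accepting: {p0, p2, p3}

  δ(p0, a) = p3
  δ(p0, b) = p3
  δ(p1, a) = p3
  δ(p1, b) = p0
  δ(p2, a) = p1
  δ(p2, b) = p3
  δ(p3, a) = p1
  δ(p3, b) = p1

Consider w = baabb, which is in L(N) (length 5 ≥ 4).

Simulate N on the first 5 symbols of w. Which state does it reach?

p0

State sequence: p0 -b-> p3 -a-> p1 -a-> p3 -b-> p1 -b-> p0

After reading 5 characters, N is in state p0.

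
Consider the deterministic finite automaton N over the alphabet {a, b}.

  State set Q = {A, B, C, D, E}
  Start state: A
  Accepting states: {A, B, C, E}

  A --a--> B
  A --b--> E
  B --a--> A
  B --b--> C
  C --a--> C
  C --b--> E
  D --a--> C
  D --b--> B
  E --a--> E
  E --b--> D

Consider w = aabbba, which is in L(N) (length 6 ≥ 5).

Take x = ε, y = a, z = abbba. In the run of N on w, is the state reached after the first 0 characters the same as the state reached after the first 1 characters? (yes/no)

State sequence: A -a-> B

After x (step 0): A. After xy (step 1): B.
They differ (A ≠ B), so y is not a cycle from the state after x; this split is not the one the pumping-lemma construction produces, and pumping y need not keep the string in L(N).

no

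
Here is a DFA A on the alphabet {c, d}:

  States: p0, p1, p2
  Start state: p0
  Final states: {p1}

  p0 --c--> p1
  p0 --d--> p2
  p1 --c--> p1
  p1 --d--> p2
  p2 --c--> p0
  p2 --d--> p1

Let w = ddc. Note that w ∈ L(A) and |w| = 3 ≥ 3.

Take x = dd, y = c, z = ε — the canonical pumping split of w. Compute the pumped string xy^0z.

xy⁰z = xz = dd·ε = dd.
Reading y = c takes A from p1 back to p1, so after x the machine is still in p1, and z then leads to the accepting state p1. Hence dd ∈ L(A).

dd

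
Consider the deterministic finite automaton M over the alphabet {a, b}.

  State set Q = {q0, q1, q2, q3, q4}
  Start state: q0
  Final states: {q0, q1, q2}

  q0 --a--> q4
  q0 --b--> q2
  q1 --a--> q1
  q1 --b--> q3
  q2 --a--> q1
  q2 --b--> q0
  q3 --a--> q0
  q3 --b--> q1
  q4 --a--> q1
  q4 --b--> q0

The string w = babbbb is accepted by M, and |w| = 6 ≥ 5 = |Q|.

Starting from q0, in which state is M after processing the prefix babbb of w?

Run of M on the first 5 characters of w = b a b b b:
  step 0: q0  (start)
  step 1: q2  (read b: q0→q2)
  step 2: q1  (read a: q2→q1)
  step 3: q3  (read b: q1→q3)
  step 4: q1  (read b: q3→q1)
  step 5: q3  (read b: q1→q3)

After reading 5 characters, M is in state q3.

q3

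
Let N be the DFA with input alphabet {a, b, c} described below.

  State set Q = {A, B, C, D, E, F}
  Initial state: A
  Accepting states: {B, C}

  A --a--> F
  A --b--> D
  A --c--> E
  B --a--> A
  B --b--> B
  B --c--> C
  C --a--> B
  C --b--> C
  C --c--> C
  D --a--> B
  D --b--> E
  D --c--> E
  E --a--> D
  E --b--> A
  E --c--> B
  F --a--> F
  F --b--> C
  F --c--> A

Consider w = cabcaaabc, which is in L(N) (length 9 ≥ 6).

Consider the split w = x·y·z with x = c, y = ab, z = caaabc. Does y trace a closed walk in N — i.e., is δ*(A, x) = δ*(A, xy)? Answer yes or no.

yes

State sequence: A -c-> E -a-> D -b-> E

After x (step 1): E. After xy (step 3): E.
They match, so y = ab drives N around a cycle from E back to itself; pumping y any number of times keeps N in E before reading z, and xyⁱz ∈ L(N) for every i ≥ 0.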